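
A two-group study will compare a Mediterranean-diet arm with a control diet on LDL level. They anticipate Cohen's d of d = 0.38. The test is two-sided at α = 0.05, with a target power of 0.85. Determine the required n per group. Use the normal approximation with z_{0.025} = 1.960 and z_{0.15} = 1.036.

For two independent groups with equal n: n = 2·((z_{α/2} + z_β) / d)².
z_{α/2} + z_β = 1.960 + 1.036 = 2.996.
n = 2 × (2.996 / 0.38)² = 2 × 7.884² = 2 × 62.16 = 124.3.
Round up to the next whole participant.

n = 125 per group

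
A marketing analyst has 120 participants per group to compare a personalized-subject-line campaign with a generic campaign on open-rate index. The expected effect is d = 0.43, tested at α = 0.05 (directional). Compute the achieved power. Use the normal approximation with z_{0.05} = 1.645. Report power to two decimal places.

power ≈ 0.95

For two equal groups, power = Φ(d·√(n/2) − z_{α}).
d·√(n/2) = 0.43 × √(120/2) = 0.43 × 7.746 = 3.331.
z_β = 3.331 − 1.645 = 1.686.
Power = Φ(1.686) = 0.954.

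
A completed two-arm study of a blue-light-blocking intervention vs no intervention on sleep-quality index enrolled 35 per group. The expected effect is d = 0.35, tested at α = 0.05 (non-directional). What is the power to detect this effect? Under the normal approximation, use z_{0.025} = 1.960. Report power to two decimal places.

For two equal groups, power = Φ(d·√(n/2) − z_{α/2}).
d·√(n/2) = 0.35 × √(35/2) = 0.35 × 4.183 = 1.464.
z_β = 1.464 − 1.960 = -0.496.
Power = Φ(-0.496) = 0.310.

power ≈ 0.31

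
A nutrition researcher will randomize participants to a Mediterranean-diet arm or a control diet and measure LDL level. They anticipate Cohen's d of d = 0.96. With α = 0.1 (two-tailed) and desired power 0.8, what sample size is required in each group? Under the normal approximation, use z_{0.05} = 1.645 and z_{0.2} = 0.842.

n = 14 per group

For two independent groups with equal n: n = 2·((z_{α/2} + z_β) / d)².
z_{α/2} + z_β = 1.645 + 0.842 = 2.487.
n = 2 × (2.487 / 0.96)² = 2 × 2.591² = 2 × 6.71 = 13.4.
Round up to the next whole participant.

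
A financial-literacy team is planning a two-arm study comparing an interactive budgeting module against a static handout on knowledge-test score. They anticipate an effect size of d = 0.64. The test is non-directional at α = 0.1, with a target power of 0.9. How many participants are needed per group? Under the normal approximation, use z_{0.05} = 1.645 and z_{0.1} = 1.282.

n = 42 per group

For two independent groups with equal n: n = 2·((z_{α/2} + z_β) / d)².
z_{α/2} + z_β = 1.645 + 1.282 = 2.927.
n = 2 × (2.927 / 0.64)² = 2 × 4.573² = 2 × 20.92 = 41.8.
Round up to the next whole participant.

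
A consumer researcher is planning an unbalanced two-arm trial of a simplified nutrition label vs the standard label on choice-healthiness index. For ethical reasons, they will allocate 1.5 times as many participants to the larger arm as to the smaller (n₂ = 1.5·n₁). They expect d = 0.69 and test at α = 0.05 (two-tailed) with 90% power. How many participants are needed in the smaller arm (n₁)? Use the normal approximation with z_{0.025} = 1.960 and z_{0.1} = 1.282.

With allocation ratio k = n₂/n₁ = 1.5, Var(x̄₁−x̄₂) = σ²(1/n₁ + 1/(k·n₁)) = σ²·(k+1)/(k·n₁).
So n₁ = (1 + 1/k)·((z_{α/2} + z_β)/d)² = 1.667 × (3.242/0.69)².
n₁ = 1.667 × 22.08 = 36.8.
Round up: n₁ = 37, giving n₂ = ⌈1.5 × 37⌉ = ⌈55.5⌉ = 56.

n₁ = 37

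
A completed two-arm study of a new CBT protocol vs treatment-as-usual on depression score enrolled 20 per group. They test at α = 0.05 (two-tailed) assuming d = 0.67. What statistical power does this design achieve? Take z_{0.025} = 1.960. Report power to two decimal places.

power ≈ 0.56

For two equal groups, power = Φ(d·√(n/2) − z_{α/2}).
d·√(n/2) = 0.67 × √(20/2) = 0.67 × 3.162 = 2.119.
z_β = 2.119 − 1.960 = 0.159.
Power = Φ(0.159) = 0.563.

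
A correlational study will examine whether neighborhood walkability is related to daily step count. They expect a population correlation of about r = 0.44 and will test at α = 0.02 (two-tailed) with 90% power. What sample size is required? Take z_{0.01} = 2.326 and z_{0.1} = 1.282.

n = 62

Fisher's z: C = ½·ln((1+r)/(1−r)) = ½·ln(2.5714) = 0.4722.
n = ((z_{α/2} + z_β)/C)² + 3.
(2.326 + 1.282) / 0.4722 = 3.608 / 0.4722 = 7.641.
n = 7.641² + 3 = 58.38 + 3 = 61.4.
Round up.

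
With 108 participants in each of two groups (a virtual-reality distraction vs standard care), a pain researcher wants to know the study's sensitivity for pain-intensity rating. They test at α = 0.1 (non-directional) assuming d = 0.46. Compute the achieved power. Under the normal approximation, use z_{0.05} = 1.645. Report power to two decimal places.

power ≈ 0.96

For two equal groups, power = Φ(d·√(n/2) − z_{α/2}).
d·√(n/2) = 0.46 × √(108/2) = 0.46 × 7.348 = 3.380.
z_β = 3.380 − 1.645 = 1.735.
Power = Φ(1.735) = 0.959.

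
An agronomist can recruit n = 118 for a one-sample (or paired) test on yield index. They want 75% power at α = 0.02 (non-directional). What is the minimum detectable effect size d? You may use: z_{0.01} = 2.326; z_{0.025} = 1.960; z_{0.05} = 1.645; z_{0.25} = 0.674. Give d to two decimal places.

For a single sample (or paired design) of n = 118: d_min = (z_{α/2} + z_β)/√n.
z-sum = 2.326 + 0.674 = 3.000.
d_min = 3.000 / √118 = 3.000 / 10.863 = 0.276.

d_min ≈ 0.28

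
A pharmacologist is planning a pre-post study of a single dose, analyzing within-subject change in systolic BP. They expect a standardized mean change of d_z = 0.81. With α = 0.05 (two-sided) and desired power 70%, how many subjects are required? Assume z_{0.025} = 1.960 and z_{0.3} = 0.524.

n = 10 pairs

For a paired (one-sample on differences) test: n = ((z_{α/2} + z_β) / d)².
z_{α/2} + z_β = 1.960 + 0.524 = 2.484.
n = (2.484 / 0.81)² = 3.067² = 9.40.
Round up.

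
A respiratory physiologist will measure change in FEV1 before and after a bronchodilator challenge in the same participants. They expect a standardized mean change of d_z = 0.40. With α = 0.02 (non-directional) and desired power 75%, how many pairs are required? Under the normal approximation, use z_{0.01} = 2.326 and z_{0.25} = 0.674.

For a paired (one-sample on differences) test: n = ((z_{α/2} + z_β) / d)².
z_{α/2} + z_β = 2.326 + 0.674 = 3.000.
n = (3.000 / 0.40)² = 7.500² = 56.25.
Round up.

n = 57 pairs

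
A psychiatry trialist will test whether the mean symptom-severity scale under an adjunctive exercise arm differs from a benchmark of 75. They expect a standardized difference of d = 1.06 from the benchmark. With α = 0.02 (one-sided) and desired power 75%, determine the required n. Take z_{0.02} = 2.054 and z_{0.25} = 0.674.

n = 7

For a one-sample test: n = ((z_{α} + z_β) / d)².
z_{α} + z_β = 2.054 + 0.674 = 2.728.
n = (2.728 / 1.06)² = 2.574² = 6.62.
Round up.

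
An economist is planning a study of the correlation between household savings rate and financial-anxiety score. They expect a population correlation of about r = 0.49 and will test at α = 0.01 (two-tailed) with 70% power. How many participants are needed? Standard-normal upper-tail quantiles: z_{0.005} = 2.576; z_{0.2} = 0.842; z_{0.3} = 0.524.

Fisher's z: C = ½·ln((1+r)/(1−r)) = ½·ln(2.9216) = 0.5361.
n = ((z_{α/2} + z_β)/C)² + 3.
(2.576 + 0.524) / 0.5361 = 3.100 / 0.5361 = 5.783.
n = 5.783² + 3 = 33.44 + 3 = 36.4.
Round up.

n = 37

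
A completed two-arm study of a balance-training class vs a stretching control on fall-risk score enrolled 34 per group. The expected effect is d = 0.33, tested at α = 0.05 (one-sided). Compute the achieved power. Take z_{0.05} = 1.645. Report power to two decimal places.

power ≈ 0.39

For two equal groups, power = Φ(d·√(n/2) − z_{α}).
d·√(n/2) = 0.33 × √(34/2) = 0.33 × 4.123 = 1.361.
z_β = 1.361 − 1.645 = -0.284.
Power = Φ(-0.284) = 0.388.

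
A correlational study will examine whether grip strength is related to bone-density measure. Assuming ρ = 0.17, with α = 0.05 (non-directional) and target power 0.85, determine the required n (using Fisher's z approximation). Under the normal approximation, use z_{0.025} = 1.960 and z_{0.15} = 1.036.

Fisher's z: C = ½·ln((1+r)/(1−r)) = ½·ln(1.4096) = 0.1717.
n = ((z_{α/2} + z_β)/C)² + 3.
(1.960 + 1.036) / 0.1717 = 2.996 / 0.1717 = 17.449.
n = 17.449² + 3 = 304.47 + 3 = 307.5.
Round up.

n = 308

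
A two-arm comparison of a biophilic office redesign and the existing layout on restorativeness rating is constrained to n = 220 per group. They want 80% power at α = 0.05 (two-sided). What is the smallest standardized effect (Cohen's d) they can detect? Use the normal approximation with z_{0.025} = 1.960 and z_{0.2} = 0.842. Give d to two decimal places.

For two independent groups of n = 220 each: d_min = (z_{α/2} + z_β)·√(2/n).
z-sum = 1.960 + 0.842 = 2.802.
d_min = 2.802 × √(2/220) = 2.802 × 0.0953 = 0.267.

d_min ≈ 0.27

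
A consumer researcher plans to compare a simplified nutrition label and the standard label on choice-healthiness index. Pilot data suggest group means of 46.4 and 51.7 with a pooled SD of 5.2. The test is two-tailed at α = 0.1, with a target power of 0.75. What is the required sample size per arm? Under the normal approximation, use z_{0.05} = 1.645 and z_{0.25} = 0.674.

n = 11 per group

Cohen's d = |M₁ − M₂| / SD_pooled = |46.4 − 51.7| / 5.2 = 5.3 / 5.2 = 1.019.
For two independent groups with equal n: n = 2·((z_{α/2} + z_β) / d)².
z_{α/2} + z_β = 1.645 + 0.674 = 2.319.
n = 2 × (2.319 / 1.019)² = 2 × 2.276² = 2 × 5.18 = 10.4.
Round up to the next whole participant.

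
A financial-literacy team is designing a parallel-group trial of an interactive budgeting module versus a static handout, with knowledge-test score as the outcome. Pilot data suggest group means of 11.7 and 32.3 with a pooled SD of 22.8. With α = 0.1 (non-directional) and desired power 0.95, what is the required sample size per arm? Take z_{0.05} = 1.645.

Cohen's d = |M₁ − M₂| / SD_pooled = |11.7 − 32.3| / 22.8 = 20.6 / 22.8 = 0.904.
For two independent groups with equal n: n = 2·((z_{α/2} + z_β) / d)².
z_{α/2} + z_β = 1.645 + 1.645 = 3.290.
n = 2 × (3.290 / 0.904)² = 2 × 3.639² = 2 × 13.25 = 26.5.
Round up to the next whole participant.

n = 27 per group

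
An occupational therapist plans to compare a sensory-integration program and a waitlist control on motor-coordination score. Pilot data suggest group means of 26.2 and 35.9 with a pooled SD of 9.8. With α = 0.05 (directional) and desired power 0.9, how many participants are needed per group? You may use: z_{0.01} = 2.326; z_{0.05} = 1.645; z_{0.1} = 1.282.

Cohen's d = |M₁ − M₂| / SD_pooled = |26.2 − 35.9| / 9.8 = 9.7 / 9.8 = 0.990.
For two independent groups with equal n: n = 2·((z_{α} + z_β) / d)².
z_{α} + z_β = 1.645 + 1.282 = 2.927.
n = 2 × (2.927 / 0.990)² = 2 × 2.957² = 2 × 8.74 = 17.5.
Round up to the next whole participant.

n = 18 per group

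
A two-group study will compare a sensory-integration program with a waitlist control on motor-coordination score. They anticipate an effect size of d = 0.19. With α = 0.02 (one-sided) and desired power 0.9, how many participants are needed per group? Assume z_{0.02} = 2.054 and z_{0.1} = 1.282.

n = 617 per group

For two independent groups with equal n: n = 2·((z_{α} + z_β) / d)².
z_{α} + z_β = 2.054 + 1.282 = 3.336.
n = 2 × (3.336 / 0.19)² = 2 × 17.558² = 2 × 308.28 = 616.6.
Round up to the next whole participant.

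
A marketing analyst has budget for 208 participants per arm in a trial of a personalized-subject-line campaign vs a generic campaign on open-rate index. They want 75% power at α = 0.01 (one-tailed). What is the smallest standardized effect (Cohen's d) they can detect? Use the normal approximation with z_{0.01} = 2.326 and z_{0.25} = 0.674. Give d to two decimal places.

d_min ≈ 0.29

For two independent groups of n = 208 each: d_min = (z_{α} + z_β)·√(2/n).
z-sum = 2.326 + 0.674 = 3.000.
d_min = 3.000 × √(2/208) = 3.000 × 0.0981 = 0.294.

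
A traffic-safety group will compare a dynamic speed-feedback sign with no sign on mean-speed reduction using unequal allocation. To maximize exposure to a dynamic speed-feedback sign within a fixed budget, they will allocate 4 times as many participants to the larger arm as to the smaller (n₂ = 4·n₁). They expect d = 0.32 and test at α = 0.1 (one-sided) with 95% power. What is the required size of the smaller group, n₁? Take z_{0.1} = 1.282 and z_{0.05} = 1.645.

n₁ = 105

With allocation ratio k = n₂/n₁ = 4, Var(x̄₁−x̄₂) = σ²(1/n₁ + 1/(k·n₁)) = σ²·(k+1)/(k·n₁).
So n₁ = (1 + 1/k)·((z_{α} + z_β)/d)² = 1.250 × (2.927/0.32)².
n₁ = 1.250 × 83.67 = 104.6.
Round up: n₁ = 105, giving n₂ = 4 × 105 = 420.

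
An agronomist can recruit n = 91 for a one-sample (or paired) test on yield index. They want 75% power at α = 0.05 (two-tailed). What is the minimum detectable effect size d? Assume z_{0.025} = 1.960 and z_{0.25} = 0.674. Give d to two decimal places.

For a single sample (or paired design) of n = 91: d_min = (z_{α/2} + z_β)/√n.
z-sum = 1.960 + 0.674 = 2.634.
d_min = 2.634 / √91 = 2.634 / 9.539 = 0.276.

d_min ≈ 0.28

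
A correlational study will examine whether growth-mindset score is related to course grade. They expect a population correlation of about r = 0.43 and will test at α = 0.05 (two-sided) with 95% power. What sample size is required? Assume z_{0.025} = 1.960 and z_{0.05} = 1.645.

Fisher's z: C = ½·ln((1+r)/(1−r)) = ½·ln(2.5088) = 0.4599.
n = ((z_{α/2} + z_β)/C)² + 3.
(1.960 + 1.645) / 0.4599 = 3.605 / 0.4599 = 7.839.
n = 7.839² + 3 = 61.44 + 3 = 64.4.
Round up.

n = 65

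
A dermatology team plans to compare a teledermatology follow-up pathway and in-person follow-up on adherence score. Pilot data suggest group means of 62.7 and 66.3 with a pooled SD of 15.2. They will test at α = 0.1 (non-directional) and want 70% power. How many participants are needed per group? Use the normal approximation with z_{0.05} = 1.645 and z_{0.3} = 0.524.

n = 168 per group

Cohen's d = |M₁ − M₂| / SD_pooled = |62.7 − 66.3| / 15.2 = 3.6 / 15.2 = 0.237.
For two independent groups with equal n: n = 2·((z_{α/2} + z_β) / d)².
z_{α/2} + z_β = 1.645 + 0.524 = 2.169.
n = 2 × (2.169 / 0.237)² = 2 × 9.152² = 2 × 83.76 = 167.5.
Round up to the next whole participant.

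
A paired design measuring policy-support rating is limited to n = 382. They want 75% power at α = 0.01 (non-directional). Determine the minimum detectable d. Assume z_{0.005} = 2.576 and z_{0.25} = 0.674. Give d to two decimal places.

For a single sample (or paired design) of n = 382: d_min = (z_{α/2} + z_β)/√n.
z-sum = 2.576 + 0.674 = 3.250.
d_min = 3.250 / √382 = 3.250 / 19.545 = 0.166.

d_min ≈ 0.17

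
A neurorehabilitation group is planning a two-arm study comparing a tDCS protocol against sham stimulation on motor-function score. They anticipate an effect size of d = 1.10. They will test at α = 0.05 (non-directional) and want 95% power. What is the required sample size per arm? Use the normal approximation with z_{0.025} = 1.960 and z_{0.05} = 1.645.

n = 22 per group

For two independent groups with equal n: n = 2·((z_{α/2} + z_β) / d)².
z_{α/2} + z_β = 1.960 + 1.645 = 3.605.
n = 2 × (3.605 / 1.10)² = 2 × 3.277² = 2 × 10.74 = 21.5.
Round up to the next whole participant.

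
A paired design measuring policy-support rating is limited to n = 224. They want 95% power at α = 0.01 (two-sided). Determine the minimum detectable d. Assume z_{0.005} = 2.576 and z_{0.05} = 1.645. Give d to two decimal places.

For a single sample (or paired design) of n = 224: d_min = (z_{α/2} + z_β)/√n.
z-sum = 2.576 + 1.645 = 4.221.
d_min = 4.221 / √224 = 4.221 / 14.967 = 0.282.

d_min ≈ 0.28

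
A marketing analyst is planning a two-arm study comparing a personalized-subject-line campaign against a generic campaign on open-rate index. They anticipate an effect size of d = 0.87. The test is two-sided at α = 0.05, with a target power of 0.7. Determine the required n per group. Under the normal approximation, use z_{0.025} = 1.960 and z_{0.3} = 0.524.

For two independent groups with equal n: n = 2·((z_{α/2} + z_β) / d)².
z_{α/2} + z_β = 1.960 + 0.524 = 2.484.
n = 2 × (2.484 / 0.87)² = 2 × 2.855² = 2 × 8.15 = 16.3.
Round up to the next whole participant.

n = 17 per group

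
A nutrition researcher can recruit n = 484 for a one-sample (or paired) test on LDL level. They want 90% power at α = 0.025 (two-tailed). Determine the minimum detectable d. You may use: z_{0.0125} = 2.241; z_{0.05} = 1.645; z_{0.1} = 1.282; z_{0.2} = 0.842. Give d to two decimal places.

d_min ≈ 0.16

For a single sample (or paired design) of n = 484: d_min = (z_{α/2} + z_β)/√n.
z-sum = 2.241 + 1.282 = 3.523.
d_min = 3.523 / √484 = 3.523 / 22.000 = 0.160.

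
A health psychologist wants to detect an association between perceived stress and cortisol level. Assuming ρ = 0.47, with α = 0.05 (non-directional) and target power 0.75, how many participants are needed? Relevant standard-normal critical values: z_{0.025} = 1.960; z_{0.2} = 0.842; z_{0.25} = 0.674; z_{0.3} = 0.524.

n = 30

Fisher's z: C = ½·ln((1+r)/(1−r)) = ½·ln(2.7736) = 0.5101.
n = ((z_{α/2} + z_β)/C)² + 3.
(1.960 + 0.674) / 0.5101 = 2.634 / 0.5101 = 5.164.
n = 5.164² + 3 = 26.66 + 3 = 29.7.
Round up.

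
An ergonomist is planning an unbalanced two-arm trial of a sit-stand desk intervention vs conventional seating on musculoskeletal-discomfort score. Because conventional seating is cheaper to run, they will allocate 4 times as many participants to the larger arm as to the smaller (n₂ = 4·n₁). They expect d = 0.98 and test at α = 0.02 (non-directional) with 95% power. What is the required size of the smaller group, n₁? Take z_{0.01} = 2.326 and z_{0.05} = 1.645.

With allocation ratio k = n₂/n₁ = 4, Var(x̄₁−x̄₂) = σ²(1/n₁ + 1/(k·n₁)) = σ²·(k+1)/(k·n₁).
So n₁ = (1 + 1/k)·((z_{α/2} + z_β)/d)² = 1.250 × (3.971/0.98)².
n₁ = 1.250 × 16.42 = 20.5.
Round up: n₁ = 21, giving n₂ = 4 × 21 = 84.

n₁ = 21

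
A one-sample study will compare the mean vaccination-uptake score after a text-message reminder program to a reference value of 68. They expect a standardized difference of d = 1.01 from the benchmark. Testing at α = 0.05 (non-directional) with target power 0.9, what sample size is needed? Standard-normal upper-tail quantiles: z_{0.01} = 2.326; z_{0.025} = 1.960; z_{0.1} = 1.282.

n = 11

For a one-sample test: n = ((z_{α/2} + z_β) / d)².
z_{α/2} + z_β = 1.960 + 1.282 = 3.242.
n = (3.242 / 1.01)² = 3.210² = 10.30.
Round up.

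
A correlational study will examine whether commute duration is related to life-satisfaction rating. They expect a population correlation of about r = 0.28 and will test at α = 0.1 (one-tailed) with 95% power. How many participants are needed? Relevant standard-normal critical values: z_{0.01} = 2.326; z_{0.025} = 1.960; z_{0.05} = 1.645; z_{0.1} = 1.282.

n = 107

Fisher's z: C = ½·ln((1+r)/(1−r)) = ½·ln(1.7778) = 0.2877.
n = ((z_{α} + z_β)/C)² + 3.
(1.282 + 1.645) / 0.2877 = 2.927 / 0.2877 = 10.174.
n = 10.174² + 3 = 103.51 + 3 = 106.5.
Round up.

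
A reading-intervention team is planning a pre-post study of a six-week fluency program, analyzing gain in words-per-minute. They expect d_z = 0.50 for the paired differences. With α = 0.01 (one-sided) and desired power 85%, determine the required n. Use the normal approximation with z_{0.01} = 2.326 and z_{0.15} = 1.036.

For a paired (one-sample on differences) test: n = ((z_{α} + z_β) / d)².
z_{α} + z_β = 2.326 + 1.036 = 3.362.
n = (3.362 / 0.50)² = 6.724² = 45.21.
Round up.

n = 46 pairs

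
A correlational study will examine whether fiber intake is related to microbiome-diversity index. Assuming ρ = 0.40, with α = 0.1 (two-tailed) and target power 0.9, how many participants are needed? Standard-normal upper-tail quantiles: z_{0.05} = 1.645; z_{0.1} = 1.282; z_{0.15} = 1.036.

Fisher's z: C = ½·ln((1+r)/(1−r)) = ½·ln(2.3333) = 0.4236.
n = ((z_{α/2} + z_β)/C)² + 3.
(1.645 + 1.282) / 0.4236 = 2.927 / 0.4236 = 6.910.
n = 6.910² + 3 = 47.75 + 3 = 50.7.
Round up.

n = 51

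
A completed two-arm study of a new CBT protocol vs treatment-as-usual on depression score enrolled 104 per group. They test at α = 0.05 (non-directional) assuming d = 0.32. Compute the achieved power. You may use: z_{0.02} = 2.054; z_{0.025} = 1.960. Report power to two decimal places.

power ≈ 0.64

For two equal groups, power = Φ(d·√(n/2) − z_{α/2}).
d·√(n/2) = 0.32 × √(104/2) = 0.32 × 7.211 = 2.308.
z_β = 2.308 − 1.960 = 0.348.
Power = Φ(0.348) = 0.636.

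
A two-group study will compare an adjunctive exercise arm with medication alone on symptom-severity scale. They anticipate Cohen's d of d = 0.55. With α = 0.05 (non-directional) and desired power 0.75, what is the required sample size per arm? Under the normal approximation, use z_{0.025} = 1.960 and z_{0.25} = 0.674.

n = 46 per group

For two independent groups with equal n: n = 2·((z_{α/2} + z_β) / d)².
z_{α/2} + z_β = 1.960 + 0.674 = 2.634.
n = 2 × (2.634 / 0.55)² = 2 × 4.789² = 2 × 22.94 = 45.9.
Round up to the next whole participant.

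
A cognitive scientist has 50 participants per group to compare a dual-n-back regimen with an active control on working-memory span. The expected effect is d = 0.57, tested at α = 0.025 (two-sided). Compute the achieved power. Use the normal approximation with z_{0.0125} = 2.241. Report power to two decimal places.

power ≈ 0.73

For two equal groups, power = Φ(d·√(n/2) − z_{α/2}).
d·√(n/2) = 0.57 × √(50/2) = 0.57 × 5.000 = 2.850.
z_β = 2.850 − 2.241 = 0.609.
Power = Φ(0.609) = 0.729.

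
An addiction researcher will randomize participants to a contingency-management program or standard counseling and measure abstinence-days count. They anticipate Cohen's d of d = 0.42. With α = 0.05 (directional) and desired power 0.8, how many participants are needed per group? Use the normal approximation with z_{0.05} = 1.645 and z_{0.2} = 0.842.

n = 71 per group

For two independent groups with equal n: n = 2·((z_{α} + z_β) / d)².
z_{α} + z_β = 1.645 + 0.842 = 2.487.
n = 2 × (2.487 / 0.42)² = 2 × 5.921² = 2 × 35.06 = 70.1.
Round up to the next whole participant.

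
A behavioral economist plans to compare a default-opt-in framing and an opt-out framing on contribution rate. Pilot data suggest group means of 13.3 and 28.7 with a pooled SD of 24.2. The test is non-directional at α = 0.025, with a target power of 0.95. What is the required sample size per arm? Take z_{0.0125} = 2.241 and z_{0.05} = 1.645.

n = 75 per group

Cohen's d = |M₁ − M₂| / SD_pooled = |13.3 − 28.7| / 24.2 = 15.4 / 24.2 = 0.636.
For two independent groups with equal n: n = 2·((z_{α/2} + z_β) / d)².
z_{α/2} + z_β = 2.241 + 1.645 = 3.886.
n = 2 × (3.886 / 0.636)² = 2 × 6.110² = 2 × 37.33 = 74.7.
Round up to the next whole participant.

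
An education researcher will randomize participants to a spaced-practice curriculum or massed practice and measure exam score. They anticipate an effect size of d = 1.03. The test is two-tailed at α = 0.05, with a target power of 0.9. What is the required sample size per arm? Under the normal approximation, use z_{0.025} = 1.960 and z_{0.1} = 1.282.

For two independent groups with equal n: n = 2·((z_{α/2} + z_β) / d)².
z_{α/2} + z_β = 1.960 + 1.282 = 3.242.
n = 2 × (3.242 / 1.03)² = 2 × 3.148² = 2 × 9.91 = 19.8.
Round up to the next whole participant.

n = 20 per group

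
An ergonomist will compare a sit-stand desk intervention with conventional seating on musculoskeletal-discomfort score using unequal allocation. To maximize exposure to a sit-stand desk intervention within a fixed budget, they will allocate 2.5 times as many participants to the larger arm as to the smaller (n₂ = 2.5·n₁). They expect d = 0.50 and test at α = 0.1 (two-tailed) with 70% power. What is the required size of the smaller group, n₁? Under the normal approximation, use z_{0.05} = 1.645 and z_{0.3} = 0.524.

With allocation ratio k = n₂/n₁ = 2.5, Var(x̄₁−x̄₂) = σ²(1/n₁ + 1/(k·n₁)) = σ²·(k+1)/(k·n₁).
So n₁ = (1 + 1/k)·((z_{α/2} + z_β)/d)² = 1.400 × (2.169/0.50)².
n₁ = 1.400 × 18.82 = 26.3.
Round up: n₁ = 27, giving n₂ = ⌈2.5 × 27⌉ = ⌈67.5⌉ = 68.

n₁ = 27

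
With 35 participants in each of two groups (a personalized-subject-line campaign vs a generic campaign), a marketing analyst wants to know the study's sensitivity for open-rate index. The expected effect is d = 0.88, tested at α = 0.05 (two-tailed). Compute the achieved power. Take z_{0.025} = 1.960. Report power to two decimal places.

For two equal groups, power = Φ(d·√(n/2) − z_{α/2}).
d·√(n/2) = 0.88 × √(35/2) = 0.88 × 4.183 = 3.681.
z_β = 3.681 − 1.960 = 1.721.
Power = Φ(1.721) = 0.957.

power ≈ 0.96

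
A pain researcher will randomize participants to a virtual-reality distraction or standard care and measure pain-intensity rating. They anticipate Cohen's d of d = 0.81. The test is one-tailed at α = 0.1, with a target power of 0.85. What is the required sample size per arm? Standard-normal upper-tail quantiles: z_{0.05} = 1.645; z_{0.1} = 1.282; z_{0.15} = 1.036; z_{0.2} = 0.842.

For two independent groups with equal n: n = 2·((z_{α} + z_β) / d)².
z_{α} + z_β = 1.282 + 1.036 = 2.318.
n = 2 × (2.318 / 0.81)² = 2 × 2.862² = 2 × 8.19 = 16.4.
Round up to the next whole participant.

n = 17 per group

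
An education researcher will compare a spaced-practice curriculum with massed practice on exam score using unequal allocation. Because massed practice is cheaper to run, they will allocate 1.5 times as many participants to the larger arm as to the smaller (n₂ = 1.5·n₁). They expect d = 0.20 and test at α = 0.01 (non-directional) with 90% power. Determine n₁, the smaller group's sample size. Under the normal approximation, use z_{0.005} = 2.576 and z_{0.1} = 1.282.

n₁ = 621

With allocation ratio k = n₂/n₁ = 1.5, Var(x̄₁−x̄₂) = σ²(1/n₁ + 1/(k·n₁)) = σ²·(k+1)/(k·n₁).
So n₁ = (1 + 1/k)·((z_{α/2} + z_β)/d)² = 1.667 × (3.858/0.20)².
n₁ = 1.667 × 372.10 = 620.2.
Round up: n₁ = 621, giving n₂ = ⌈1.5 × 621⌉ = ⌈931.5⌉ = 932.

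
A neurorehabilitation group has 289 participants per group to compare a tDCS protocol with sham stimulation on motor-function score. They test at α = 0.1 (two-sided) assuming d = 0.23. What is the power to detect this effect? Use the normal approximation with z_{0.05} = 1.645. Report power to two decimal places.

For two equal groups, power = Φ(d·√(n/2) − z_{α/2}).
d·√(n/2) = 0.23 × √(289/2) = 0.23 × 12.021 = 2.765.
z_β = 2.765 − 1.645 = 1.120.
Power = Φ(1.120) = 0.869.

power ≈ 0.87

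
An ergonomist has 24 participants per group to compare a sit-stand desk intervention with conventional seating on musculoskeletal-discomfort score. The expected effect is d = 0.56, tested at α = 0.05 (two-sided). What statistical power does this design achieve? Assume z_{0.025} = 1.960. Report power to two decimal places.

For two equal groups, power = Φ(d·√(n/2) − z_{α/2}).
d·√(n/2) = 0.56 × √(24/2) = 0.56 × 3.464 = 1.940.
z_β = 1.940 − 1.960 = -0.020.
Power = Φ(-0.020) = 0.492.

power ≈ 0.49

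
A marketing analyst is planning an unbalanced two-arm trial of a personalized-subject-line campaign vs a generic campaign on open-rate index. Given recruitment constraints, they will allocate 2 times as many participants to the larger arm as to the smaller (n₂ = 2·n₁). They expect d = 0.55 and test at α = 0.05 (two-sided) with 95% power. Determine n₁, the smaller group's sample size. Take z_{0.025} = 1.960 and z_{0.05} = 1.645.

With allocation ratio k = n₂/n₁ = 2, Var(x̄₁−x̄₂) = σ²(1/n₁ + 1/(k·n₁)) = σ²·(k+1)/(k·n₁).
So n₁ = (1 + 1/k)·((z_{α/2} + z_β)/d)² = 1.500 × (3.605/0.55)².
n₁ = 1.500 × 42.96 = 64.4.
Round up: n₁ = 65, giving n₂ = 2 × 65 = 130.

n₁ = 65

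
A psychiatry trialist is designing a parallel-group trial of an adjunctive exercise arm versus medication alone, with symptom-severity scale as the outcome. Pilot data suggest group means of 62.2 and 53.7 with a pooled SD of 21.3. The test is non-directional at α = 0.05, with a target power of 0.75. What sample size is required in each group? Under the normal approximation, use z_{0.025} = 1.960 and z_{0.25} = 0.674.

Cohen's d = |M₁ − M₂| / SD_pooled = |62.2 − 53.7| / 21.3 = 8.5 / 21.3 = 0.399.
For two independent groups with equal n: n = 2·((z_{α/2} + z_β) / d)².
z_{α/2} + z_β = 1.960 + 0.674 = 2.634.
n = 2 × (2.634 / 0.399)² = 2 × 6.602² = 2 × 43.58 = 87.2.
Round up to the next whole participant.

n = 88 per group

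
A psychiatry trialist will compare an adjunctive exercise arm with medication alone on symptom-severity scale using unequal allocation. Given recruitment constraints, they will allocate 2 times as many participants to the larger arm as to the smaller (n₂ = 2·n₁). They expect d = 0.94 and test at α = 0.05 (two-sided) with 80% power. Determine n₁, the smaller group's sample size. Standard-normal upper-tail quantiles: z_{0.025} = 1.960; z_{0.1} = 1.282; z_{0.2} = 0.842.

With allocation ratio k = n₂/n₁ = 2, Var(x̄₁−x̄₂) = σ²(1/n₁ + 1/(k·n₁)) = σ²·(k+1)/(k·n₁).
So n₁ = (1 + 1/k)·((z_{α/2} + z_β)/d)² = 1.500 × (2.802/0.94)².
n₁ = 1.500 × 8.89 = 13.3.
Round up: n₁ = 14, giving n₂ = 2 × 14 = 28.

n₁ = 14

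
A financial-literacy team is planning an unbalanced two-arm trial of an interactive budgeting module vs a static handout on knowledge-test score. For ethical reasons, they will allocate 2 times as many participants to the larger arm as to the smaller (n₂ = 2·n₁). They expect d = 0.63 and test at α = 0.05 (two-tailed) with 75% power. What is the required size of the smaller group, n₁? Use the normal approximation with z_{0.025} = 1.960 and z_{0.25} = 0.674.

n₁ = 27

With allocation ratio k = n₂/n₁ = 2, Var(x̄₁−x̄₂) = σ²(1/n₁ + 1/(k·n₁)) = σ²·(k+1)/(k·n₁).
So n₁ = (1 + 1/k)·((z_{α/2} + z_β)/d)² = 1.500 × (2.634/0.63)².
n₁ = 1.500 × 17.48 = 26.2.
Round up: n₁ = 27, giving n₂ = 2 × 27 = 54.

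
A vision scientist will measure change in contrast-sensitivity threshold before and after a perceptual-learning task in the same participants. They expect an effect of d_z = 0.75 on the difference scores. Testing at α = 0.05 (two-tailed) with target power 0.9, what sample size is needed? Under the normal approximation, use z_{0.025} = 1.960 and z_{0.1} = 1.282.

For a paired (one-sample on differences) test: n = ((z_{α/2} + z_β) / d)².
z_{α/2} + z_β = 1.960 + 1.282 = 3.242.
n = (3.242 / 0.75)² = 4.323² = 18.69.
Round up.

n = 19 pairs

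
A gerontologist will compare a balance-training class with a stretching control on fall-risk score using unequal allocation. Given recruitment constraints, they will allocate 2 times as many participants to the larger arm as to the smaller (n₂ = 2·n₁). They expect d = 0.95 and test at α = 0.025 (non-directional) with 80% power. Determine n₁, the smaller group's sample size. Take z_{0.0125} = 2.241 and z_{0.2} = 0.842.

With allocation ratio k = n₂/n₁ = 2, Var(x̄₁−x̄₂) = σ²(1/n₁ + 1/(k·n₁)) = σ²·(k+1)/(k·n₁).
So n₁ = (1 + 1/k)·((z_{α/2} + z_β)/d)² = 1.500 × (3.083/0.95)².
n₁ = 1.500 × 10.53 = 15.8.
Round up: n₁ = 16, giving n₂ = 2 × 16 = 32.

n₁ = 16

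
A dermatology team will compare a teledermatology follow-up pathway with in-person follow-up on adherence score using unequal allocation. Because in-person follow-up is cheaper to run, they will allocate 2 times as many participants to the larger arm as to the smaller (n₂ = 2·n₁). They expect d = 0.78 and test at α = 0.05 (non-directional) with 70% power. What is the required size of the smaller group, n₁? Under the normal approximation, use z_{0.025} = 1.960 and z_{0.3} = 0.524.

n₁ = 16

With allocation ratio k = n₂/n₁ = 2, Var(x̄₁−x̄₂) = σ²(1/n₁ + 1/(k·n₁)) = σ²·(k+1)/(k·n₁).
So n₁ = (1 + 1/k)·((z_{α/2} + z_β)/d)² = 1.500 × (2.484/0.78)².
n₁ = 1.500 × 10.14 = 15.2.
Round up: n₁ = 16, giving n₂ = 2 × 16 = 32.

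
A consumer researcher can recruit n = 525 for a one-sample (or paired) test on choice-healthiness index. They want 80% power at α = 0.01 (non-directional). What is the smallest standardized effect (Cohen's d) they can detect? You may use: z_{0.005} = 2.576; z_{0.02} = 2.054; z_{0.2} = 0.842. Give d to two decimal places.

For a single sample (or paired design) of n = 525: d_min = (z_{α/2} + z_β)/√n.
z-sum = 2.576 + 0.842 = 3.418.
d_min = 3.418 / √525 = 3.418 / 22.913 = 0.149.

d_min ≈ 0.15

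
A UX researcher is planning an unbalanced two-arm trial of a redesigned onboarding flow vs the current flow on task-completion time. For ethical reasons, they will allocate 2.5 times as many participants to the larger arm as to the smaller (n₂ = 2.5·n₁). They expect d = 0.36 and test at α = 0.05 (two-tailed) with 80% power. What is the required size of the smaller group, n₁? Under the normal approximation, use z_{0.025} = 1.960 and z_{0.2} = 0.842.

With allocation ratio k = n₂/n₁ = 2.5, Var(x̄₁−x̄₂) = σ²(1/n₁ + 1/(k·n₁)) = σ²·(k+1)/(k·n₁).
So n₁ = (1 + 1/k)·((z_{α/2} + z_β)/d)² = 1.400 × (2.802/0.36)².
n₁ = 1.400 × 60.58 = 84.8.
Round up: n₁ = 85, giving n₂ = ⌈2.5 × 85⌉ = ⌈212.5⌉ = 213.

n₁ = 85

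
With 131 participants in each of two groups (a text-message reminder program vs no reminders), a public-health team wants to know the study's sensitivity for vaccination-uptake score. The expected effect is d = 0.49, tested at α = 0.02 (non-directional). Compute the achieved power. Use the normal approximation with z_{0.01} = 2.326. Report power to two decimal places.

For two equal groups, power = Φ(d·√(n/2) − z_{α/2}).
d·√(n/2) = 0.49 × √(131/2) = 0.49 × 8.093 = 3.966.
z_β = 3.966 − 2.326 = 1.640.
Power = Φ(1.640) = 0.949.

power ≈ 0.95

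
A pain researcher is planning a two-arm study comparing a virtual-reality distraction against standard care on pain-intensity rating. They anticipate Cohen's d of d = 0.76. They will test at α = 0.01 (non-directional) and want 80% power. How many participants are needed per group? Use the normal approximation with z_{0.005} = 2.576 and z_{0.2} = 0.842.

n = 41 per group

For two independent groups with equal n: n = 2·((z_{α/2} + z_β) / d)².
z_{α/2} + z_β = 2.576 + 0.842 = 3.418.
n = 2 × (3.418 / 0.76)² = 2 × 4.497² = 2 × 20.23 = 40.5.
Round up to the next whole participant.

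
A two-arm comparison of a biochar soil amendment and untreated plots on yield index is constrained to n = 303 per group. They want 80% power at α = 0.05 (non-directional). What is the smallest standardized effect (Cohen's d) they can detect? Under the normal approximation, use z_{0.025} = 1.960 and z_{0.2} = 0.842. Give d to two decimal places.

For two independent groups of n = 303 each: d_min = (z_{α/2} + z_β)·√(2/n).
z-sum = 1.960 + 0.842 = 2.802.
d_min = 2.802 × √(2/303) = 2.802 × 0.0812 = 0.228.

d_min ≈ 0.23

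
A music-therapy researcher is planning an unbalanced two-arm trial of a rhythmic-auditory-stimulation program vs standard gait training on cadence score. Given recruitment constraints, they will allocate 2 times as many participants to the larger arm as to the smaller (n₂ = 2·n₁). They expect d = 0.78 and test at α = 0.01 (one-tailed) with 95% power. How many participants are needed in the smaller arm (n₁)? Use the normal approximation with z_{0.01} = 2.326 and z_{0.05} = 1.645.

n₁ = 39

With allocation ratio k = n₂/n₁ = 2, Var(x̄₁−x̄₂) = σ²(1/n₁ + 1/(k·n₁)) = σ²·(k+1)/(k·n₁).
So n₁ = (1 + 1/k)·((z_{α} + z_β)/d)² = 1.500 × (3.971/0.78)².
n₁ = 1.500 × 25.92 = 38.9.
Round up: n₁ = 39, giving n₂ = 2 × 39 = 78.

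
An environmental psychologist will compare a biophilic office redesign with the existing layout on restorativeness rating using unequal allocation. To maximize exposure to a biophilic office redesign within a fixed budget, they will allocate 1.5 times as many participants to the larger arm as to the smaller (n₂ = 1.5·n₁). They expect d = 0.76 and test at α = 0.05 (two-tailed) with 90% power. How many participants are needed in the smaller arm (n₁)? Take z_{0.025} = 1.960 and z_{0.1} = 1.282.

With allocation ratio k = n₂/n₁ = 1.5, Var(x̄₁−x̄₂) = σ²(1/n₁ + 1/(k·n₁)) = σ²·(k+1)/(k·n₁).
So n₁ = (1 + 1/k)·((z_{α/2} + z_β)/d)² = 1.667 × (3.242/0.76)².
n₁ = 1.667 × 18.20 = 30.3.
Round up: n₁ = 31, giving n₂ = ⌈1.5 × 31⌉ = ⌈46.5⌉ = 47.

n₁ = 31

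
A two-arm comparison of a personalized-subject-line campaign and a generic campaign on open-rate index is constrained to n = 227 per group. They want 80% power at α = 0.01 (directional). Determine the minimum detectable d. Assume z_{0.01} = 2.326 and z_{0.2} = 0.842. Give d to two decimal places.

d_min ≈ 0.30

For two independent groups of n = 227 each: d_min = (z_{α} + z_β)·√(2/n).
z-sum = 2.326 + 0.842 = 3.168.
d_min = 3.168 × √(2/227) = 3.168 × 0.0939 = 0.297.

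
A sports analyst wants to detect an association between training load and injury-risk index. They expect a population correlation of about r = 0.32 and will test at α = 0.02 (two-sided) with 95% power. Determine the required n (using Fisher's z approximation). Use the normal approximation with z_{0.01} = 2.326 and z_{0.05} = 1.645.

n = 147

Fisher's z: C = ½·ln((1+r)/(1−r)) = ½·ln(1.9412) = 0.3316.
n = ((z_{α/2} + z_β)/C)² + 3.
(2.326 + 1.645) / 0.3316 = 3.971 / 0.3316 = 11.975.
n = 11.975² + 3 = 143.41 + 3 = 146.4.
Round up.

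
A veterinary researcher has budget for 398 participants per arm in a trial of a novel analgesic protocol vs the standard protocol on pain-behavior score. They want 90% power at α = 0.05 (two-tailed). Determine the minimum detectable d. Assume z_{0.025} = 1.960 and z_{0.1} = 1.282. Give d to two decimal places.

d_min ≈ 0.23

For two independent groups of n = 398 each: d_min = (z_{α/2} + z_β)·√(2/n).
z-sum = 1.960 + 1.282 = 3.242.
d_min = 3.242 × √(2/398) = 3.242 × 0.0709 = 0.230.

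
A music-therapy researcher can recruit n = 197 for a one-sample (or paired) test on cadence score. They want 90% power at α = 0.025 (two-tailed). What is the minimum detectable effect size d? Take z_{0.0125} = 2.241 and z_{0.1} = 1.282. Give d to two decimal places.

d_min ≈ 0.25

For a single sample (or paired design) of n = 197: d_min = (z_{α/2} + z_β)/√n.
z-sum = 2.241 + 1.282 = 3.523.
d_min = 3.523 / √197 = 3.523 / 14.036 = 0.251.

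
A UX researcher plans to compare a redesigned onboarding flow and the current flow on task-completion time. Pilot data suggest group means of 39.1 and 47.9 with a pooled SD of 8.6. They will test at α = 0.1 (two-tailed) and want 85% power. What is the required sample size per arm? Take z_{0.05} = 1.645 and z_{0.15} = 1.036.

Cohen's d = |M₁ − M₂| / SD_pooled = |39.1 − 47.9| / 8.6 = 8.8 / 8.6 = 1.023.
For two independent groups with equal n: n = 2·((z_{α/2} + z_β) / d)².
z_{α/2} + z_β = 1.645 + 1.036 = 2.681.
n = 2 × (2.681 / 1.023)² = 2 × 2.621² = 2 × 6.87 = 13.7.
Round up to the next whole participant.

n = 14 per group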